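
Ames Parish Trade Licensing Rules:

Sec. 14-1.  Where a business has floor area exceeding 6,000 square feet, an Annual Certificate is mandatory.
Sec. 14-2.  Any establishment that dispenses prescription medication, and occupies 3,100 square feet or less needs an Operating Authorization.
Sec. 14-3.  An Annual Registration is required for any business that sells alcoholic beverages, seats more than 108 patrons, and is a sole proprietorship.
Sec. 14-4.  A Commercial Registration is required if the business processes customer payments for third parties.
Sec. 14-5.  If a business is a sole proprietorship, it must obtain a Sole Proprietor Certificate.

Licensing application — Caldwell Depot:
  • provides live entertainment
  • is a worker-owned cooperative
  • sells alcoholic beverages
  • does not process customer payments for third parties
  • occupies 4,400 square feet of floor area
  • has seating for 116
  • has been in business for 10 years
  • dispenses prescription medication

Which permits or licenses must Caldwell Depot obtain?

None

Sec. 14-1. floor area 4,400 square feet ≤ 6,000 square feet → Annual Certificate not required.
Sec. 14-2. dispenses prescription medication; floor area 4,400 square feet > 3,100 square feet → Operating Authorization not required.
Sec. 14-3. sells alcoholic beverages; seating 116 > 108; is a worker-owned cooperative (not: is a sole proprietorship) → Annual Registration not required.
Sec. 14-4. does not process customer payments for third parties → Commercial Registration not required.
Sec. 14-5. is a worker-owned cooperative (not: is a sole proprietorship) → Sole Proprietor Certificate not required.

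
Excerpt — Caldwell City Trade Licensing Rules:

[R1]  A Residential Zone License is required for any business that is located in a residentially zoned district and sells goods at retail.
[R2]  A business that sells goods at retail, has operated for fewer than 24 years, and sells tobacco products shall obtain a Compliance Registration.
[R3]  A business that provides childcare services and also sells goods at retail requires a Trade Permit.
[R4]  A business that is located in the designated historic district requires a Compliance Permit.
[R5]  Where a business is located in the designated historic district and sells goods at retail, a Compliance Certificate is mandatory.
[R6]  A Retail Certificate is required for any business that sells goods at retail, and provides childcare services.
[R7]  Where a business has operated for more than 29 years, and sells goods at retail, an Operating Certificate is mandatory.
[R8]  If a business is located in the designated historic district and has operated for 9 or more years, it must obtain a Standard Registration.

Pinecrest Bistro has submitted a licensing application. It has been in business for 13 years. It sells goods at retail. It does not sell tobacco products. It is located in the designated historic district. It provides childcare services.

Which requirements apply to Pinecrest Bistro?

[R1] is located in the designated historic district (not: is located in a residentially zoned district); sells goods at retail → Residential Zone License not required.
[R2] sells goods at retail; years in business 13 < 24; does not sell tobacco products → Compliance Registration not required.
[R3] provides childcare services; sells goods at retail → Trade Permit required.
[R4] is located in the designated historic district → Compliance Permit required.
[R5] is located in the designated historic district; sells goods at retail → Compliance Certificate required.
[R6] sells goods at retail; provides childcare services → Retail Certificate required.
[R7] years in business 13 ≤ 29; sells goods at retail → Operating Certificate not required.
[R8] is located in the designated historic district; years in business 13 ≥ 9 → Standard Registration required.

Compliance Certificate, Compliance Permit, Retail Certificate, Standard Registration, Trade Permit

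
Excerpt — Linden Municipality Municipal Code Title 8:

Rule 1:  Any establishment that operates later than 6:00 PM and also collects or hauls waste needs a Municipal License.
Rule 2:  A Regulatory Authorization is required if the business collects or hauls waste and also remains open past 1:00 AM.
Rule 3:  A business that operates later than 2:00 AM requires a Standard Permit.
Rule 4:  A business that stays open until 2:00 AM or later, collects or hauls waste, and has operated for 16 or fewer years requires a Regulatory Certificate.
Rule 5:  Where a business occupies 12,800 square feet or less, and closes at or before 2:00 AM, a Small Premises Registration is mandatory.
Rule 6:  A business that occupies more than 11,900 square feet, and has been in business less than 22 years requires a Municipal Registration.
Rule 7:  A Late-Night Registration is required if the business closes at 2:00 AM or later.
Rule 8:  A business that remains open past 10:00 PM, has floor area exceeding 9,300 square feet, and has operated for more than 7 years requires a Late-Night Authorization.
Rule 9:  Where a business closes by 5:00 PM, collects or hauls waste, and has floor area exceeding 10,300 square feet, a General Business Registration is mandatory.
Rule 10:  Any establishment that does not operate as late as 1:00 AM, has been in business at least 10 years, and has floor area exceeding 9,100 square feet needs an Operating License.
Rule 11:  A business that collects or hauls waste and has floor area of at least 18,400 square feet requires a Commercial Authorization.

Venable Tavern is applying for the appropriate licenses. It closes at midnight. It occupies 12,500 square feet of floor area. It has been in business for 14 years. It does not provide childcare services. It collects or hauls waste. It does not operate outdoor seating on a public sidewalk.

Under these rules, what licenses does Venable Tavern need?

Late-Night Authorization, Municipal License, Municipal Registration, Operating License, Small Premises Registration

Rule 1: closes midnight, after 6:00 PM; collects or hauls waste → Municipal License required.
Rule 2: collects or hauls waste; closes midnight, at/before 1:00 AM → Regulatory Authorization not required.
Rule 3: closes midnight, at/before 2:00 AM → Standard Permit not required.
Rule 4: closes midnight, at/before 2:00 AM; collects or hauls waste; years in business 14 ≤ 16 → Regulatory Certificate not required.
Rule 5: floor area 12,500 square feet ≤ 12,800 square feet; closes midnight, at/before 2:00 AM → Small Premises Registration required.
Rule 6: floor area 12,500 square feet > 11,900 square feet; years in business 14 < 22 → Municipal Registration required.
Rule 7: closes midnight, at/before 2:00 AM → Late-Night Registration not required.
Rule 8: closes midnight, after 10:00 PM; floor area 12,500 square feet > 9,300 square feet; years in business 14 > 7 → Late-Night Authorization required.
Rule 9: closes midnight, after 5:00 PM; collects or hauls waste; floor area 12,500 square feet > 10,300 square feet → General Business Registration not required.
Rule 10: closes midnight, at/before 1:00 AM; years in business 14 ≥ 10; floor area 12,500 square feet > 9,100 square feet → Operating License required.
Rule 11: collects or hauls waste; floor area 12,500 square feet < 18,400 square feet → Commercial Authorization not required.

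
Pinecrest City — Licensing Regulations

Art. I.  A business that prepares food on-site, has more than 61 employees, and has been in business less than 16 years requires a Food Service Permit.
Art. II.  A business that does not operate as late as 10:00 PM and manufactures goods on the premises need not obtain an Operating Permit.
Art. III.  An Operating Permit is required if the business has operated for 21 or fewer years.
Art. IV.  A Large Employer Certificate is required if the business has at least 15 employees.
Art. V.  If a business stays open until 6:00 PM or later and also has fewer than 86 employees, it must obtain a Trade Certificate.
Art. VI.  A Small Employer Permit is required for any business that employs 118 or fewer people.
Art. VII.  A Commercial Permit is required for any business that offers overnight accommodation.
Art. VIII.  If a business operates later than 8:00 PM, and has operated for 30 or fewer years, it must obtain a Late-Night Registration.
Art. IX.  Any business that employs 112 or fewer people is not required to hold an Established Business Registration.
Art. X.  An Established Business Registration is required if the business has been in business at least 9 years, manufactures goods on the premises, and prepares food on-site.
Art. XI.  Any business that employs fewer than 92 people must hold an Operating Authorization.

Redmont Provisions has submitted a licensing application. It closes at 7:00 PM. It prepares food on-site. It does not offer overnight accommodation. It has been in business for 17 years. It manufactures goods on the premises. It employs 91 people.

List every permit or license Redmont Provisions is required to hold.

Large Employer Certificate, Operating Authorization, Small Employer Permit

Art. I. prepares food on-site; employees 91 > 61; years in business 17 ≥ 16 → Food Service Permit not required.
Art. II. closes 7:00 PM, at/before 10:00 PM; manufactures goods on the premises → exempt from Operating Permit.
Art. III. years in business 17 ≤ 21 → Operating Permit required.
Art. IV. employees 91 ≥ 15 → Large Employer Certificate required.
Art. V. closes 7:00 PM, after 6:00 PM; employees 91 ≥ 86 → Trade Certificate not required.
Art. VI. employees 91 ≤ 118 → Small Employer Permit required.
Art. VII. does not offer overnight accommodation → Commercial Permit not required.
Art. VIII. closes 7:00 PM, at/before 8:00 PM; years in business 17 ≤ 30 → Late-Night Registration not required.
Art. IX. employees 91 ≤ 112 → exempt from Established Business Registration.
Art. X. years in business 17 ≥ 9; manufactures goods on the premises; prepares food on-site → Established Business Registration required.
Art. XI. employees 91 < 92 → Operating Authorization required.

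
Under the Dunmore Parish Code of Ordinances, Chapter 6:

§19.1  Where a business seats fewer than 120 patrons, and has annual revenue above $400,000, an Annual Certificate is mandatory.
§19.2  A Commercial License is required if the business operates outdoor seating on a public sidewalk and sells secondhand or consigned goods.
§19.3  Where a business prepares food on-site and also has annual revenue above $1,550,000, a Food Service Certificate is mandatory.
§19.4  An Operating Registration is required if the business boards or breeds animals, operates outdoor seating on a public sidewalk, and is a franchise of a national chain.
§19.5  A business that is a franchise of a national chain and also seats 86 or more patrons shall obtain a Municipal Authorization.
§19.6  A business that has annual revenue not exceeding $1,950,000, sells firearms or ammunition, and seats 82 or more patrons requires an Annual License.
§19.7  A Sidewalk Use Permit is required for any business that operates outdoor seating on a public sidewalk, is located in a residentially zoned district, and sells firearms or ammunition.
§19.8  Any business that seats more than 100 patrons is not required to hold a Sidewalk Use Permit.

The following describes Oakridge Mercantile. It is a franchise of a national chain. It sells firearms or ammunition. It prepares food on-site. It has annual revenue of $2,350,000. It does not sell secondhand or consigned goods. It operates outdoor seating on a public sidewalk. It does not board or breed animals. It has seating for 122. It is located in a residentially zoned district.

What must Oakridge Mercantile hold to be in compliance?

§19.1 seating 122 ≥ 120; revenue $2,350,000 > $400,000 → Annual Certificate not required.
§19.2 operates outdoor seating on a public sidewalk; does not sell secondhand or consigned goods → Commercial License not required.
§19.3 prepares food on-site; revenue $2,350,000 > $1,550,000 → Food Service Certificate required.
§19.4 does not board or breed animals; operates outdoor seating on a public sidewalk; is a franchise of a national chain → Operating Registration not required.
§19.5 is a franchise of a national chain; seating 122 ≥ 86 → Municipal Authorization required.
§19.6 revenue $2,350,000 > $1,950,000; sells firearms or ammunition; seating 122 ≥ 82 → Annual License not required.
§19.7 operates outdoor seating on a public sidewalk; is located in a residentially zoned district; sells firearms or ammunition → Sidewalk Use Permit required.
§19.8 seating 122 > 100 → exempt from Sidewalk Use Permit.

Food Service Certificate, Municipal Authorization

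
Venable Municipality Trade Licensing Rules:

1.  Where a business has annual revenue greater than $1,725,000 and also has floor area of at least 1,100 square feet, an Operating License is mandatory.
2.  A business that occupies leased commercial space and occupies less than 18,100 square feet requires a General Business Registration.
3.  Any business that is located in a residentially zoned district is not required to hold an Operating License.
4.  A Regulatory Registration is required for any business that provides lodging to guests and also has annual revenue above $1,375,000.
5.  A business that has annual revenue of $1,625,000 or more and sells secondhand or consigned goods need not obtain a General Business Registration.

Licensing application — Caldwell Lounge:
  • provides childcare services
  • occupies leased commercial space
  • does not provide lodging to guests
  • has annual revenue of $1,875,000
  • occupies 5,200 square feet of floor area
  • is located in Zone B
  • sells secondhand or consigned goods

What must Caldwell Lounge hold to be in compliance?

1. revenue $1,875,000 > $1,725,000; floor area 5,200 square feet ≥ 1,100 square feet → Operating License required.
2. occupies leased commercial space; floor area 5,200 square feet < 18,100 square feet → General Business Registration required.
3. is located in Zone B (not: is located in a residentially zoned district) → Operating License exemption does not apply.
4. does not provide lodging to guests; revenue $1,875,000 > $1,375,000 → Regulatory Registration not required.
5. revenue $1,875,000 ≥ $1,625,000; sells secondhand or consigned goods → exempt from General Business Registration.

Operating License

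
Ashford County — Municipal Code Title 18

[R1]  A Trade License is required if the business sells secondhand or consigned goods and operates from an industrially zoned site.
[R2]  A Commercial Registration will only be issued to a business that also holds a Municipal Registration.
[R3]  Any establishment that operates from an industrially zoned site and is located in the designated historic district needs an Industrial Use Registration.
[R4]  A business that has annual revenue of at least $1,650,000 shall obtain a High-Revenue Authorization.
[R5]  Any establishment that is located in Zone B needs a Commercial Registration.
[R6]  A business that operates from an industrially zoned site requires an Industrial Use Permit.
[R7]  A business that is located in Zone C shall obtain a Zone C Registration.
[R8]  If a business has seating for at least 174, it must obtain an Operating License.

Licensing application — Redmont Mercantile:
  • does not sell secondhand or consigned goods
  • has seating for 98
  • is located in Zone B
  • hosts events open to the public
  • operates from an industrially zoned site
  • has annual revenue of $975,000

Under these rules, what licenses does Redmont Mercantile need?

[R1] does not sell secondhand or consigned goods; operates from an industrially zoned site → Trade License not required.
[R2] Commercial Registration is required → Municipal Registration also required.
[R3] operates from an industrially zoned site; is located in Zone B (not: is located in the designated historic district) → Industrial Use Registration not required.
[R4] revenue $975,000 < $1,650,000 → High-Revenue Authorization not required.
[R5] is located in Zone B → Commercial Registration required.
[R6] operates from an industrially zoned site → Industrial Use Permit required.
[R7] is located in Zone B (not: is located in Zone C) → Zone C Registration not required.
[R8] seating 98 < 174 → Operating License not required.

Commercial Registration, Industrial Use Permit, Municipal Registration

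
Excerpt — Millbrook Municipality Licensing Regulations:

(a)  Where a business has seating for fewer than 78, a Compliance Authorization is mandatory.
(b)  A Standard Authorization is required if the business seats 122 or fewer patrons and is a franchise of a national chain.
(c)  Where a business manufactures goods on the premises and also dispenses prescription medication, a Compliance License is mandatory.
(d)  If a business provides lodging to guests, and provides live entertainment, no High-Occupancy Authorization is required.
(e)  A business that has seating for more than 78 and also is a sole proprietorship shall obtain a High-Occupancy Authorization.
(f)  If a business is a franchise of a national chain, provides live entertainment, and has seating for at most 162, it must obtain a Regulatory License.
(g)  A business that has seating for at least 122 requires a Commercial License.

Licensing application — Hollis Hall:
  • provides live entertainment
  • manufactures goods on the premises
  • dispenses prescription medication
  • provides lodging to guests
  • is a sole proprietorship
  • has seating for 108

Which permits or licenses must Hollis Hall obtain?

Compliance License

(a) seating 108 ≥ 78 → Compliance Authorization not required.
(b) seating 108 ≤ 122; is a sole proprietorship (not: is a franchise of a national chain) → Standard Authorization not required.
(c) manufactures goods on the premises; dispenses prescription medication → Compliance License required.
(d) provides lodging to guests; provides live entertainment → exempt from High-Occupancy Authorization.
(e) seating 108 > 78; is a sole proprietorship → High-Occupancy Authorization required.
(f) is a sole proprietorship (not: is a franchise of a national chain); provides live entertainment; seating 108 ≤ 162 → Regulatory License not required.
(g) seating 108 < 122 → Commercial License not required.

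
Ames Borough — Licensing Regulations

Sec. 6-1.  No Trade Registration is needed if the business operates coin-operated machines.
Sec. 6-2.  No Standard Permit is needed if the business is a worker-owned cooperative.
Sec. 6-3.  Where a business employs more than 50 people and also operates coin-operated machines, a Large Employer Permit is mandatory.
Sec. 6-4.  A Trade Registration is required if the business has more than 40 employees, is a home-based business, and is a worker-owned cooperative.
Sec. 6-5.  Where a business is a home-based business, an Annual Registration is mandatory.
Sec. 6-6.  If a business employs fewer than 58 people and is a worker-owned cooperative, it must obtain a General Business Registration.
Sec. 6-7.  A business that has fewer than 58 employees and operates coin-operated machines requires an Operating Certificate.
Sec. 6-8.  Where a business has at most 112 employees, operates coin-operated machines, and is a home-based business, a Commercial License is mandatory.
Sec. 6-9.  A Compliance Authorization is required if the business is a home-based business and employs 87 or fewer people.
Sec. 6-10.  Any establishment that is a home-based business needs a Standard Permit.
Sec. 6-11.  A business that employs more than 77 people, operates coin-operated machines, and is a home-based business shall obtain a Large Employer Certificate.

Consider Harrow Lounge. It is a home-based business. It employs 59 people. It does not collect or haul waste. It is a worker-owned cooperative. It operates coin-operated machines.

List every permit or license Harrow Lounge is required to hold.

Sec. 6-1. operates coin-operated machines → exempt from Trade Registration.
Sec. 6-2. is a worker-owned cooperative → exempt from Standard Permit.
Sec. 6-3. employees 59 > 50; operates coin-operated machines → Large Employer Permit required.
Sec. 6-4. employees 59 > 40; is a home-based business; is a worker-owned cooperative → Trade Registration required.
Sec. 6-5. is a home-based business → Annual Registration required.
Sec. 6-6. employees 59 ≥ 58; is a worker-owned cooperative → General Business Registration not required.
Sec. 6-7. employees 59 ≥ 58; operates coin-operated machines → Operating Certificate not required.
Sec. 6-8. employees 59 ≤ 112; operates coin-operated machines; is a home-based business → Commercial License required.
Sec. 6-9. is a home-based business; employees 59 ≤ 87 → Compliance Authorization required.
Sec. 6-10. is a home-based business → Standard Permit required.
Sec. 6-11. employees 59 ≤ 77; operates coin-operated machines; is a home-based business → Large Employer Certificate not required.

Annual Registration, Commercial License, Compliance Authorization, Large Employer Permit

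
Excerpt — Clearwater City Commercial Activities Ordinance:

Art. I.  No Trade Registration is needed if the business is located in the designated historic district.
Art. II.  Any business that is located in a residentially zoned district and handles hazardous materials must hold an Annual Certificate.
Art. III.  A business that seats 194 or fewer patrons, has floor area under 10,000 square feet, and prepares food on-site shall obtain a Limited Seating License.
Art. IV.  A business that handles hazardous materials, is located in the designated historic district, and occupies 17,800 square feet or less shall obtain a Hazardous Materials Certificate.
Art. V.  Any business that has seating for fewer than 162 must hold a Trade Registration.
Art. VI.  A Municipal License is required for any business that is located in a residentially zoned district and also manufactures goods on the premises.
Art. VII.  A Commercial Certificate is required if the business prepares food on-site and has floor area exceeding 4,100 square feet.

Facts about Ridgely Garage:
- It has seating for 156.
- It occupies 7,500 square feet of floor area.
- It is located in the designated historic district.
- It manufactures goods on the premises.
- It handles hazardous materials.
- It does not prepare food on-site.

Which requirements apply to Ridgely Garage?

Art. I. is located in the designated historic district → exempt from Trade Registration.
Art. II. is located in the designated historic district (not: is located in a residentially zoned district); handles hazardous materials → Annual Certificate not required.
Art. III. seating 156 ≤ 194; floor area 7,500 square feet < 10,000 square feet; does not prepare food on-site → Limited Seating License not required.
Art. IV. handles hazardous materials; is located in the designated historic district; floor area 7,500 square feet ≤ 17,800 square feet → Hazardous Materials Certificate required.
Art. V. seating 156 < 162 → Trade Registration required.
Art. VI. is located in the designated historic district (not: is located in a residentially zoned district); manufactures goods on the premises → Municipal License not required.
Art. VII. does not prepare food on-site; floor area 7,500 square feet > 4,100 square feet → Commercial Certificate not required.

Hazardous Materials Certificate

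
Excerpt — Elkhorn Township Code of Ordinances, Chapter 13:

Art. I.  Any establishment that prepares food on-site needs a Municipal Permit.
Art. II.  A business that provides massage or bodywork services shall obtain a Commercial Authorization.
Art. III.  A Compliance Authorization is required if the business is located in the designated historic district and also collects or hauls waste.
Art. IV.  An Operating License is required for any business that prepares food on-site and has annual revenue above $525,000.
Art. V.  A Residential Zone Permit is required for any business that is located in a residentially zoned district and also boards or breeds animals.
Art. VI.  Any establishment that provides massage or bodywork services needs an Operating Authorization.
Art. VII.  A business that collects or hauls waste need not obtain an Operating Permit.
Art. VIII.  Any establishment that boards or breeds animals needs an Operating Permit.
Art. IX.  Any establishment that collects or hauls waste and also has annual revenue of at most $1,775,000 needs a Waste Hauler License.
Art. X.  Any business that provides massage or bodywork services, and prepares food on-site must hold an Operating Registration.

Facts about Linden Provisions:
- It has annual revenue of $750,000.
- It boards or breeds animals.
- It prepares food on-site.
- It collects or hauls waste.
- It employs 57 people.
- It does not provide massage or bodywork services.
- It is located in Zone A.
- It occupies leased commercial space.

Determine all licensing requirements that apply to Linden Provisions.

Art. I. prepares food on-site → Municipal Permit required.
Art. II. does not provide massage or bodywork services → Commercial Authorization not required.
Art. III. is located in Zone A (not: is located in the designated historic district); collects or hauls waste → Compliance Authorization not required.
Art. IV. prepares food on-site; revenue $750,000 > $525,000 → Operating License required.
Art. V. is located in Zone A (not: is located in a residentially zoned district); boards or breeds animals → Residential Zone Permit not required.
Art. VI. does not provide massage or bodywork services → Operating Authorization not required.
Art. VII. collects or hauls waste → exempt from Operating Permit.
Art. VIII. boards or breeds animals → Operating Permit required.
Art. IX. collects or hauls waste; revenue $750,000 ≤ $1,775,000 → Waste Hauler License required.
Art. X. does not provide massage or bodywork services; prepares food on-site → Operating Registration not required.

Municipal Permit, Operating License, Waste Hauler License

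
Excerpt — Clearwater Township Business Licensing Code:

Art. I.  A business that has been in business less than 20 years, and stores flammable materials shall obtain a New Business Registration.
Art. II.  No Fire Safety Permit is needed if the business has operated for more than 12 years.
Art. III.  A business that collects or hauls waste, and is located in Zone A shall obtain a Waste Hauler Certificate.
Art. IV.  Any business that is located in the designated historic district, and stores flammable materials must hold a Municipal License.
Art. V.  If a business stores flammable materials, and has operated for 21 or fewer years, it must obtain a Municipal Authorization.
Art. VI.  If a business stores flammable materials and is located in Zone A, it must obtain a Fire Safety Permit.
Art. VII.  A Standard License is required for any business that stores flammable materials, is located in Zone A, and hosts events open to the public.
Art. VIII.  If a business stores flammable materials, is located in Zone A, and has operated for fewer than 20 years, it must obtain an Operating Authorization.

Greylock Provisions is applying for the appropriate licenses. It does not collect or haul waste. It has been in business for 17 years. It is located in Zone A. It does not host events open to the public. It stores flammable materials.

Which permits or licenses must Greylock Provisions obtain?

Municipal Authorization, New Business Registration, Operating Authorization

Art. I. years in business 17 < 20; stores flammable materials → New Business Registration required.
Art. II. years in business 17 > 12 → exempt from Fire Safety Permit.
Art. III. does not collect or haul waste; is located in Zone A → Waste Hauler Certificate not required.
Art. IV. is located in Zone A (not: is located in the designated historic district); stores flammable materials → Municipal License not required.
Art. V. stores flammable materials; years in business 17 ≤ 21 → Municipal Authorization required.
Art. VI. stores flammable materials; is located in Zone A → Fire Safety Permit required.
Art. VII. stores flammable materials; is located in Zone A; does not host events open to the public → Standard License not required.
Art. VIII. stores flammable materials; is located in Zone A; years in business 17 < 20 → Operating Authorization required.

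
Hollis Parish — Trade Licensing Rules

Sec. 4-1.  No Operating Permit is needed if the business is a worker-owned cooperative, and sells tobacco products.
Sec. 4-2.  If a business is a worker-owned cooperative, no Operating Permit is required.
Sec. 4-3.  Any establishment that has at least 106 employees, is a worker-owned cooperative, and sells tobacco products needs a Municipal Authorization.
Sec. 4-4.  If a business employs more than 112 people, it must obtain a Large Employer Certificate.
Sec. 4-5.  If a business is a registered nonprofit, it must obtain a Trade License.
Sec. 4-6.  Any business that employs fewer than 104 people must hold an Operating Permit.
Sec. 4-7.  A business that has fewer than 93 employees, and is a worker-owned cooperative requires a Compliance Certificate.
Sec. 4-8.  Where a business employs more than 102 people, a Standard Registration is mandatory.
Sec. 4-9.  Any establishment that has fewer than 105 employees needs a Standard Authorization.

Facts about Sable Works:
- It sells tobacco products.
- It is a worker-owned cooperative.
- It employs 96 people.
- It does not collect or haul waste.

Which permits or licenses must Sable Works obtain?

Standard Authorization

Sec. 4-1. is a worker-owned cooperative; sells tobacco products → exempt from Operating Permit.
Sec. 4-2. is a worker-owned cooperative → exempt from Operating Permit.
Sec. 4-3. employees 96 < 106; is a worker-owned cooperative; sells tobacco products → Municipal Authorization not required.
Sec. 4-4. employees 96 ≤ 112 → Large Employer Certificate not required.
Sec. 4-5. is a worker-owned cooperative (not: is a registered nonprofit) → Trade License not required.
Sec. 4-6. employees 96 < 104 → Operating Permit required.
Sec. 4-7. employees 96 ≥ 93; is a worker-owned cooperative → Compliance Certificate not required.
Sec. 4-8. employees 96 ≤ 102 → Standard Registration not required.
Sec. 4-9. employees 96 < 105 → Standard Authorization required.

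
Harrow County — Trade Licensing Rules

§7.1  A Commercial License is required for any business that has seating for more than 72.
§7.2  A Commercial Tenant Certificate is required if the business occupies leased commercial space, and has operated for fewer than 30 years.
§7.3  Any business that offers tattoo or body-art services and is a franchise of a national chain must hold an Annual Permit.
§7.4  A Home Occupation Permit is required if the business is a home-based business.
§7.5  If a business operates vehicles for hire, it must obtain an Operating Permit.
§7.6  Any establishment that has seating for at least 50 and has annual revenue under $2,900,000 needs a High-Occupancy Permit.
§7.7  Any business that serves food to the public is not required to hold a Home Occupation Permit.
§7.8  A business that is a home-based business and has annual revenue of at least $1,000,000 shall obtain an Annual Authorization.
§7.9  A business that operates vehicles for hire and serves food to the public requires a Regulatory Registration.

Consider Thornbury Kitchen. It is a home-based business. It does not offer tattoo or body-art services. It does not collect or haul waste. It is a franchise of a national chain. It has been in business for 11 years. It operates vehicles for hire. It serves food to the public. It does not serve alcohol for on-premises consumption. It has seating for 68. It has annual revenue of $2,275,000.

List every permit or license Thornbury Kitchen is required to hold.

§7.1 seating 68 ≤ 72 → Commercial License not required.
§7.2 is a home-based business (not: occupies leased commercial space); years in business 11 < 30 → Commercial Tenant Certificate not required.
§7.3 does not offer tattoo or body-art services; is a franchise of a national chain → Annual Permit not required.
§7.4 is a home-based business → Home Occupation Permit required.
§7.5 operates vehicles for hire → Operating Permit required.
§7.6 seating 68 ≥ 50; revenue $2,275,000 < $2,900,000 → High-Occupancy Permit required.
§7.7 serves food to the public → exempt from Home Occupation Permit.
§7.8 is a home-based business; revenue $2,275,000 ≥ $1,000,000 → Annual Authorization required.
§7.9 operates vehicles for hire; serves food to the public → Regulatory Registration required.

Annual Authorization, High-Occupancy Permit, Operating Permit, Regulatory Registration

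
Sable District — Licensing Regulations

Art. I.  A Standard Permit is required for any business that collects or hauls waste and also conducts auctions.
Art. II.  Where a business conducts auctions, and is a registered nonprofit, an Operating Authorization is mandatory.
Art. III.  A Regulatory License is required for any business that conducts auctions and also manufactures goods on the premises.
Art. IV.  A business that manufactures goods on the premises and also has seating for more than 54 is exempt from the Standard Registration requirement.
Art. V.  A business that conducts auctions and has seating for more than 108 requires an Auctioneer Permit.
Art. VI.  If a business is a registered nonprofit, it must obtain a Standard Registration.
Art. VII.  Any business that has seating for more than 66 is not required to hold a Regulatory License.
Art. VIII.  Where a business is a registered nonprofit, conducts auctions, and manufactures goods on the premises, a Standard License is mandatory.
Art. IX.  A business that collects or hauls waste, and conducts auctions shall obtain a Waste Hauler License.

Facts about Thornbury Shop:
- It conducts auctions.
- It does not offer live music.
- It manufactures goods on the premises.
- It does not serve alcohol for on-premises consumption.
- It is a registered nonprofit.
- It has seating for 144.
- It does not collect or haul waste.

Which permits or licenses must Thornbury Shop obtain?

Auctioneer Permit, Operating Authorization, Standard License

Art. I. does not collect or haul waste; conducts auctions → Standard Permit not required.
Art. II. conducts auctions; is a registered nonprofit → Operating Authorization required.
Art. III. conducts auctions; manufactures goods on the premises → Regulatory License required.
Art. IV. manufactures goods on the premises; seating 144 > 54 → exempt from Standard Registration.
Art. V. conducts auctions; seating 144 > 108 → Auctioneer Permit required.
Art. VI. is a registered nonprofit → Standard Registration required.
Art. VII. seating 144 > 66 → exempt from Regulatory License.
Art. VIII. is a registered nonprofit; conducts auctions; manufactures goods on the premises → Standard License required.
Art. IX. does not collect or haul waste; conducts auctions → Waste Hauler License not required.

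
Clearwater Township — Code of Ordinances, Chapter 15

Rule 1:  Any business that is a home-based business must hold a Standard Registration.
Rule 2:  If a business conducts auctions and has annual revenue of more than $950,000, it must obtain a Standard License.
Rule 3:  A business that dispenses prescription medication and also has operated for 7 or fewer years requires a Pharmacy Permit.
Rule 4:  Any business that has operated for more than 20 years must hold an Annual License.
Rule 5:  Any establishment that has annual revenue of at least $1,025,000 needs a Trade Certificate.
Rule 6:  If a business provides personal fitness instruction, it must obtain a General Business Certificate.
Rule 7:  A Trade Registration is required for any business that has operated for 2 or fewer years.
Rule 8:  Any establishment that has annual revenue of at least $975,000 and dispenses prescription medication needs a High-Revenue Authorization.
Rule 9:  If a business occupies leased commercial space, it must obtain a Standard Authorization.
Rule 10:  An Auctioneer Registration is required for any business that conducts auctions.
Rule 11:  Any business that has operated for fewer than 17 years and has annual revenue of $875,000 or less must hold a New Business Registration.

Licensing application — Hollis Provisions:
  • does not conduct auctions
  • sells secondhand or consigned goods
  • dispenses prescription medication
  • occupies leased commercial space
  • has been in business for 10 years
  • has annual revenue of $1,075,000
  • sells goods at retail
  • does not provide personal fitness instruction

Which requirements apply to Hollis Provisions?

High-Revenue Authorization, Standard Authorization, Trade Certificate

Rule 1: occupies leased commercial space (not: is a home-based business) → Standard Registration not required.
Rule 2: does not conduct auctions; revenue $1,075,000 > $950,000 → Standard License not required.
Rule 3: dispenses prescription medication; years in business 10 > 7 → Pharmacy Permit not required.
Rule 4: years in business 10 ≤ 20 → Annual License not required.
Rule 5: revenue $1,075,000 ≥ $1,025,000 → Trade Certificate required.
Rule 6: does not provide personal fitness instruction → General Business Certificate not required.
Rule 7: years in business 10 > 2 → Trade Registration not required.
Rule 8: revenue $1,075,000 ≥ $975,000; dispenses prescription medication → High-Revenue Authorization required.
Rule 9: occupies leased commercial space → Standard Authorization required.
Rule 10: does not conduct auctions → Auctioneer Registration not required.
Rule 11: years in business 10 < 17; revenue $1,075,000 > $875,000 → New Business Registration not required.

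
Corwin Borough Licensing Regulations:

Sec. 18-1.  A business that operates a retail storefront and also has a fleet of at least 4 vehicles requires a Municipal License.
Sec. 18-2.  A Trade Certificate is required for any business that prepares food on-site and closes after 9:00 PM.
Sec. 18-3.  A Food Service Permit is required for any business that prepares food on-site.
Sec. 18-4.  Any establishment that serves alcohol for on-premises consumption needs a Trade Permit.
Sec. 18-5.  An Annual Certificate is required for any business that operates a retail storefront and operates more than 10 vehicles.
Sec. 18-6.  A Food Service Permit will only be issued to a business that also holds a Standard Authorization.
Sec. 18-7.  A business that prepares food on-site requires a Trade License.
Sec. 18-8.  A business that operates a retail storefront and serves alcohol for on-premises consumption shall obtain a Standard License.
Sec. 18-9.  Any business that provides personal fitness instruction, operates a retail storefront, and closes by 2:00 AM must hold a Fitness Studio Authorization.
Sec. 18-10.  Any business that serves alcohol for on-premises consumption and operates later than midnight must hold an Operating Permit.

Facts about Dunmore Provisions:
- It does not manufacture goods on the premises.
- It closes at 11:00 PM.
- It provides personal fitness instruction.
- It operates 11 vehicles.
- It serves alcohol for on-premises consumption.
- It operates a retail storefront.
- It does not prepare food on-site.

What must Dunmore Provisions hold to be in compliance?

Annual Certificate, Fitness Studio Authorization, Municipal License, Standard License, Trade Permit

Sec. 18-1. operates a retail storefront; vehicles 11 ≥ 4 → Municipal License required.
Sec. 18-2. does not prepare food on-site; closes 11:00 PM, after 9:00 PM → Trade Certificate not required.
Sec. 18-3. does not prepare food on-site → Food Service Permit not required.
Sec. 18-4. serves alcohol for on-premises consumption → Trade Permit required.
Sec. 18-5. operates a retail storefront; vehicles 11 > 10 → Annual Certificate required.
Sec. 18-6. Food Service Permit is not required → no effect.
Sec. 18-7. does not prepare food on-site → Trade License not required.
Sec. 18-8. operates a retail storefront; serves alcohol for on-premises consumption → Standard License required.
Sec. 18-9. provides personal fitness instruction; operates a retail storefront; closes 11:00 PM, at/before 2:00 AM → Fitness Studio Authorization required.
Sec. 18-10. serves alcohol for on-premises consumption; closes 11:00 PM, at/before midnight → Operating Permit not required.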